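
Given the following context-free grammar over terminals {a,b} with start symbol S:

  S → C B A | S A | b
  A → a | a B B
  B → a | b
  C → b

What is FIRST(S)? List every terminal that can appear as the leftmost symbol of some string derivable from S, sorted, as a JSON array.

FIRST iteration:
round 1:
  A via A→a: +{a}
  B via B→a: +{a}
  B via B→b: +{b}
  C via C→b: +{b}
  S via S→C B A: +{b}
  FIRST(S)={b}  FIRST(A)={a}  FIRST(B)={a,b}  FIRST(C)={b}
round 2: done
  FIRST(S)={b}  FIRST(A)={a}  FIRST(B)={a,b}  FIRST(C)={b}

FIRST(S) = ["b"]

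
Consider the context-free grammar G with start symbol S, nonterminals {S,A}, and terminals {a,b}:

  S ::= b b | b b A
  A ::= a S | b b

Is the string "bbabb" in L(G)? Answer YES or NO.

Convert to CNF:
  S -> T1 T1 | T1 X2
  A -> T0 S | T1 T1
  T0 -> a
  T1 -> b
  X2 -> T1 A

Fill CYK table bottom-up:
  T[0,0] 'b' = {T1}  orig:{}
  T[1,1] 'b' = {T1}  orig:{}
  T[2,2] 'a' = {T0}  orig:{}
  T[3,3] 'b' = {T1}  orig:{}
  T[4,4] 'b' = {T1}  orig:{}
  T[0,1] 'bb' = {A,S}
  T[1,2] 'ba' = ∅
  T[2,3] 'ab' = ∅
  T[3,4] 'bb' = {A,S}
  T[0,2] 'bba' = ∅
  T[1,3] 'bab' = ∅
  T[2,4] 'abb' = {A}
  T[0,3] 'bbab' = ∅
  T[1,4] 'babb' = {X2}  orig:{}
  T[0,4] 'bbabb' = {S}

S ∈ T[0,4] ⇒ YES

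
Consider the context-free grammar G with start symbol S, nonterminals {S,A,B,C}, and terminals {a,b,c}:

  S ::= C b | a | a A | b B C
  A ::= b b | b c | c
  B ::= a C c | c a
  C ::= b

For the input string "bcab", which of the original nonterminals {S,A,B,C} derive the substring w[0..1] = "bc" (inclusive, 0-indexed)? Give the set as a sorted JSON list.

Convert to CNF:
  S -> C T0 | T0 X4 | T2 A | a
  A -> T0 T0 | T0 T1 | c
  B -> T1 T2 | T2 X3
  C -> b
  T0 -> b
  T1 -> c
  T2 -> a
  X3 -> C T1
  X4 -> B C

CYK fill (cells [i..j] with 0 ≤ i ≤ j ≤ 1 only):
  [0..0]={C,T0}  "b"  orig:{C}
  [1..1]={A,T1}  "c"  orig:{A}
  [0..1]={A,X3}  "bc"  orig:{A}

Original NTs in T[0,1] deriving "bc": ["A"]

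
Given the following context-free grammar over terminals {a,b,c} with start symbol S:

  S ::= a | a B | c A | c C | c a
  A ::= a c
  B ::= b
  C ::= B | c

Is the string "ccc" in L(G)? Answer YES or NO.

CNF form of G:
  S -> T0 B | T1 A | T1 C | T1 T0 | a
  A -> T0 T1
  B -> b
  C -> b | c
  T0 -> a
  T1 -> c

CYK fill:
  cell(0,0) c: {C,T1}  orig:{C}
  cell(1,1) c: {C,T1}  orig:{C}
  cell(2,2) c: {C,T1}  orig:{C}
  cell(0,1) cc: {S}
  cell(1,2) cc: {S}
  cell(0,2) ccc: ∅

S ∉ T[0,2] ⇒ NO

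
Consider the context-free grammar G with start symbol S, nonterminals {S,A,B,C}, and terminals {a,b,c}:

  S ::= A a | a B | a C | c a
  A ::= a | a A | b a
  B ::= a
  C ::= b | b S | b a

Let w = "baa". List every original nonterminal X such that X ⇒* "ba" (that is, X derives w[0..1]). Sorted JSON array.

CNF form of G:
  S -> A T0 | T0 B | T0 C | T2 T0
  A -> T0 A | T1 T0 | a
  B -> a
  C -> T1 S | T1 T0 | b
  T0 -> a
  T1 -> b
  T2 -> c

Fill CYK table bottom-up (cells [i..j] with 0 ≤ i ≤ j ≤ 1 only):
  cell(0,0) b: {C,T1}  orig:{C}
  cell(1,1) a: {A,B,T0}  orig:{A,B}
  cell(0,1) ba: {A,C}

Original NTs in T[0,1] deriving "ba": ["A", "C"]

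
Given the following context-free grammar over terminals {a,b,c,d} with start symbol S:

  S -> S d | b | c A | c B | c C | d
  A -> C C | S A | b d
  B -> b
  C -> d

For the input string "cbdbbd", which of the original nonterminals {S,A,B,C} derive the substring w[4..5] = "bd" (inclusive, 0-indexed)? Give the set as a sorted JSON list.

Convert to CNF:
  S -> S T1 | T2 A | T2 B | T2 C | b | d
  A -> C C | S A | T0 T1
  B -> b
  C -> d
  T0 -> b
  T1 -> d
  T2 -> c

CYK table (by increasing span) (cells [i..j] with 4 ≤ i ≤ j ≤ 5 only):
  cell(4,4) b: {B,S,T0}  orig:{B,S}
  cell(5,5) d: {C,S,T1}  orig:{C,S}
  cell(4,5) bd: {A,S}

Original NTs in T[4,5] deriving "bd": ["A", "S"]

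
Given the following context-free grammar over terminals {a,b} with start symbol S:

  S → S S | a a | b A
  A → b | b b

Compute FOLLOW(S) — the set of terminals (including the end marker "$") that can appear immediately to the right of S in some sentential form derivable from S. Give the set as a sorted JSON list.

FIRST iteration:
pass 1:
  A via A→b: +{b}
  S via S→a a: +{a}
  S via S→b A: +{b}
  S: {a,b}  A: {b}
pass 2: (stable)
  S: {a,b}  A: {b}

FOLLOW iteration:
initialize: $ ∈ FOLLOW(S)
iter 1:
  S→S S: FOLLOW(S) ⊇ FIRST(S) = {a,b}; new: +{a,b}
  S→b A: FOLLOW(A) ⊇ FOLLOW(S) ⊇ {$,a,b}; new: +{$,a,b}
  FOLLOW(S)={$,a,b}  FOLLOW(A)={$,a,b}
iter 2: (stable)
  FOLLOW(S)={$,a,b}  FOLLOW(A)={$,a,b}

FOLLOW(S) = ["$", "a", "b"]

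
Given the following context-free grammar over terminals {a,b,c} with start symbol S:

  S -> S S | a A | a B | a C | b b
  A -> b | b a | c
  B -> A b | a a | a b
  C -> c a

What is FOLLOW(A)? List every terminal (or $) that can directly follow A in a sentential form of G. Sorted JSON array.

FIRST sets, iterate to fixpoint:
[1]
  A via A→b: +{b}
  A via A→c: +{c}
  B via B→A b: +{b,c}
  B via B→a a: +{a}
  C via C→c a: +{c}
  S via S→a A: +{a}
  S via S→b b: +{b}
  FIRST[S]={a,b}  FIRST[A]={b,c}  FIRST[B]={a,b,c}  FIRST[C]={c}
[2] — fixpoint
  FIRST[S]={a,b}  FIRST[A]={b,c}  FIRST[B]={a,b,c}  FIRST[C]={c}

FOLLOW iteration:
initialize: $ ∈ FOLLOW(S)
round 1:
  B→A b: FOLLOW(A) ⊇ FIRST(b) = {b}; new: +{b}
  S→S S: FOLLOW(S) ⊇ FIRST(S) = {a,b}; new: +{a,b}
  S→a A: FOLLOW(A) ⊇ FOLLOW(S) ⊇ {$,a,b}; new: +{$,a}
  S→a B: FOLLOW(B) ⊇ FOLLOW(S) ⊇ {$,a,b}; new: +{$,a,b}
  S→a C: FOLLOW(C) ⊇ FOLLOW(S) ⊇ {$,a,b}; new: +{$,a,b}
  S: {$,a,b}  A: {$,a,b}  B: {$,a,b}  C: {$,a,b}
round 2: (no change)
  S: {$,a,b}  A: {$,a,b}  B: {$,a,b}  C: {$,a,b}

FOLLOW(A) = ["$", "a", "b"]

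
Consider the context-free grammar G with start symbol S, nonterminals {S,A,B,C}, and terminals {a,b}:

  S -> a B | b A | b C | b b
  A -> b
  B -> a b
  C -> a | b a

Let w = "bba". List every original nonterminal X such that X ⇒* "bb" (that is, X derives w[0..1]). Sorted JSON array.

Convert to CNF:
  S -> T0 B | T1 A | T1 C | T1 T1
  A -> b
  B -> T0 T1
  C -> T1 T0 | a
  T0 -> a
  T1 -> b

Fill CYK table bottom-up — only the sub-triangle for w[0..1]:
  cell(0,0) b: {A,T1}  orig:{A}
  cell(1,1) b: {A,T1}  orig:{A}
  cell(0,1) bb: {S}

Original NTs in T[0,1] deriving "bb": ["S"]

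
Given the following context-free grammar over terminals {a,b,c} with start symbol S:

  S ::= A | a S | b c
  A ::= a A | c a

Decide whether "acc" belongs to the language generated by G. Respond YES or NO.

Convert to CNF:
  S -> T0 A | T0 S | T1 T0 | T2 T1
  A -> T0 A | T1 T0
  T0 -> a
  T1 -> c
  T2 -> b

CYK fill:
  cell(0,0) a: {T0}  orig:{}
  cell(1,1) c: {T1}  orig:{}
  cell(2,2) c: {T1}  orig:{}
  cell(0,1) ac: ∅
  cell(1,2) cc: ∅
  cell(0,2) acc: ∅

S ∉ T[0,2] ⇒ NO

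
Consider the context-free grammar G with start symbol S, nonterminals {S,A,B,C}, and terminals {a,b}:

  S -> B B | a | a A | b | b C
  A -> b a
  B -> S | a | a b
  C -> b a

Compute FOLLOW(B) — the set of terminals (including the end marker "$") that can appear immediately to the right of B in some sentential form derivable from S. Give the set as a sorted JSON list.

Compute FIRST by fixpoint:
pass 1:
  A via A→b a: +{b}
  B via B→a: +{a}
  C via C→b a: +{b}
  S via S→B B: +{a}
  S via S→b: +{b}
  S: {a,b}  A: {b}  B: {a}  C: {b}
pass 2:
  B via B→S: +{b}
  S: {a,b}  A: {b}  B: {a,b}  C: {b}
pass 3: — fixpoint
  S: {a,b}  A: {b}  B: {a,b}  C: {b}

Compute FOLLOW by fixpoint:
initialize: $ ∈ FOLLOW(S)
pass 1:
  S→B B: FOLLOW(B) ⊇ FIRST(B) = {a,b}; new: +{a,b}
  S→B B: FOLLOW(B) ⊇ FOLLOW(S) ⊇ {$}; new: +{$}
  S→a A: FOLLOW(A) ⊇ FOLLOW(S) ⊇ {$}; new: +{$}
  S→b C: FOLLOW(C) ⊇ FOLLOW(S) ⊇ {$}; new: +{$}
  S: {$}  A: {$}  B: {$,a,b}  C: {$}
pass 2:
  B→S: FOLLOW(S) ⊇ FOLLOW(B) ⊇ {$,a,b}; new: +{a,b}
  S→a A: FOLLOW(A) ⊇ FOLLOW(S) ⊇ {$,a,b}; new: +{a,b}
  S→b C: FOLLOW(C) ⊇ FOLLOW(S) ⊇ {$,a,b}; new: +{a,b}
  S: {$,a,b}  A: {$,a,b}  B: {$,a,b}  C: {$,a,b}
pass 3: (stable)
  S: {$,a,b}  A: {$,a,b}  B: {$,a,b}  C: {$,a,b}

FOLLOW(B) = ["$", "a", "b"]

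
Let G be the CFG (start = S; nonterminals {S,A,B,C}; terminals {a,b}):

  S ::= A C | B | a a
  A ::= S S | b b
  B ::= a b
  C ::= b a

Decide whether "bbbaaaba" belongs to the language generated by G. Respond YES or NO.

CNF form of G:
  S -> A C | T1 T0 | T1 T1
  A -> S S | T0 T0
  B -> T1 T0
  C -> T0 T1
  T0 -> b
  T1 -> a

CYK fill:
  T[0,0] 'b' = {T0}  orig:{}
  T[1,1] 'b' = {T0}  orig:{}
  T[2,2] 'b' = {T0}  orig:{}
  T[3,3] 'a' = {T1}  orig:{}
  T[4,4] 'a' = {T1}  orig:{}
  T[5,5] 'a' = {T1}  orig:{}
  T[6,6] 'b' = {T0}  orig:{}
  T[7,7] 'a' = {T1}  orig:{}
  T[0,1] 'bb' = {A}
  T[1,2] 'bb' = {A}
  T[2,3] 'ba' = {C}
  T[3,4] 'aa' = {S}
  T[4,5] 'aa' = {S}
  T[5,6] 'ab' = {B,S}
  T[6,7] 'ba' = {C}
  T[0,2] 'bbb' = ∅
  T[1,3] 'bba' = ∅
  T[2,4] 'baa' = ∅
  T[3,5] 'aaa' = ∅
  T[4,6] 'aab' = ∅
  T[5,7] 'aba' = ∅
  T[0,3] 'bbba' = {S}
  T[1,4] 'bbaa' = ∅
  T[2,5] 'baaa' = ∅
  T[3,6] 'aaab' = {A}
  T[4,7] 'aaba' = ∅
  T[0,4] 'bbbaa' = ∅
  T[1,5] 'bbaaa' = ∅
  T[2,6] 'baaab' = ∅
  T[3,7] 'aaaba' = ∅
  T[0,5] 'bbbaaa' = {A}
  T[1,6] 'bbaaab' = ∅
  T[2,7] 'baaaba' = ∅
  T[0,6] 'bbbaaab' = ∅
  T[1,7] 'bbaaaba' = ∅
  T[0,7] 'bbbaaaba' = {S}

S ∈ T[0,7] ⇒ YES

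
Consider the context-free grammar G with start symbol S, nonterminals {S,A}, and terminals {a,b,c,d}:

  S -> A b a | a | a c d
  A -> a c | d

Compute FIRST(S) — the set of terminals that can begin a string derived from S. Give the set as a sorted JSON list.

FIRST iteration:
round 1:
  A via A→a c: +{a}
  A via A→d: +{d}
  S via S→A b a: +{a,d}
  FIRST(S)={a,d}  FIRST(A)={a,d}
round 2: (no change)
  FIRST(S)={a,d}  FIRST(A)={a,d}

FIRST(S) = ["a", "d"]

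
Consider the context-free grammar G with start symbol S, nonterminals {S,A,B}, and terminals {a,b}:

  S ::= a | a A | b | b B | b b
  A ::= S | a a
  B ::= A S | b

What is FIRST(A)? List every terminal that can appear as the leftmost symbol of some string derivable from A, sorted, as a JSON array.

FIRST sets, iterate to fixpoint:
[1]
  A via A→a a: +{a}
  B via B→A S: +{a}
  B via B→b: +{b}
  S via S→a: +{a}
  S via S→b: +{b}
  FIRST[S]={a,b}  FIRST[A]={a}  FIRST[B]={a,b}
[2]
  A via A→S: +{b}
  FIRST[S]={a,b}  FIRST[A]={a,b}  FIRST[B]={a,b}
[3] (stable)
  FIRST[S]={a,b}  FIRST[A]={a,b}  FIRST[B]={a,b}

FIRST(A) = ["a", "b"]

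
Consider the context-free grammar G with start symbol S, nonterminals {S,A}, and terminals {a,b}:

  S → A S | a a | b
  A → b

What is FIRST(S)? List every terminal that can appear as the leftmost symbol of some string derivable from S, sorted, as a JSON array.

Compute FIRST by fixpoint:
round 1:
  A via A→b: +{b}
  S via S→A S: +{b}
  S via S→a a: +{a}
  S: {a,b}  A: {b}
round 2: — fixpoint
  S: {a,b}  A: {b}

FIRST(S) = ["a", "b"]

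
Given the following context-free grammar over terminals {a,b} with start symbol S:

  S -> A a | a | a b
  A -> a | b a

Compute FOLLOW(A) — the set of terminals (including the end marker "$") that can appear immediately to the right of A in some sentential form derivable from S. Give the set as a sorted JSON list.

FIRST sets, iterate to fixpoint:
round 1:
  A via A→a: +{a}
  A via A→b a: +{b}
  S via S→A a: +{a,b}
  FIRST[S]={a,b}  FIRST[A]={a,b}
round 2: (no change)
  FIRST[S]={a,b}  FIRST[A]={a,b}

FOLLOW sets:
seed FOLLOW(S) with $
iter 1:
  S→A a: FOLLOW(A) ⊇ FIRST(a) = {a}; new: +{a}
  FOLLOW(S)={$}  FOLLOW(A)={a}
iter 2: (no change)
  FOLLOW(S)={$}  FOLLOW(A)={a}

FOLLOW(A) = ["a"]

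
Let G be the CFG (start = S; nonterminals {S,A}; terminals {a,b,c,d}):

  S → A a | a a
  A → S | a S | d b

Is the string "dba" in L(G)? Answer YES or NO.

CNF form of G:
  S -> A T0 | T0 T0
  A -> A T0 | T0 S | T0 T0 | T1 T2
  T0 -> a
  T1 -> d
  T2 -> b

CYK fill:
  cell(0,0) d: {T1}  orig:{}
  cell(1,1) b: {T2}  orig:{}
  cell(2,2) a: {T0}  orig:{}
  cell(0,1) db: {A}
  cell(1,2) ba: ∅
  cell(0,2) dba: {A,S}

S ∈ T[0,2] ⇒ YES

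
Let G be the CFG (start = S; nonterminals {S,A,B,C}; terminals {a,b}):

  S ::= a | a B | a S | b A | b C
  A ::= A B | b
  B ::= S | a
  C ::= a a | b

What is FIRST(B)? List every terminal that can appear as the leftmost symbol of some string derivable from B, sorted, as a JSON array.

FIRST iteration:
round 1:
  A via A→b: +{b}
  B via B→a: +{a}
  C via C→a a: +{a}
  C via C→b: +{b}
  S via S→a: +{a}
  S via S→b A: +{b}
  FIRST[S]={a,b}  FIRST[A]={b}  FIRST[B]={a}  FIRST[C]={a,b}
round 2:
  B via B→S: +{b}
  FIRST[S]={a,b}  FIRST[A]={b}  FIRST[B]={a,b}  FIRST[C]={a,b}
round 3: done
  FIRST[S]={a,b}  FIRST[A]={b}  FIRST[B]={a,b}  FIRST[C]={a,b}

FIRST(B) = ["a", "b"]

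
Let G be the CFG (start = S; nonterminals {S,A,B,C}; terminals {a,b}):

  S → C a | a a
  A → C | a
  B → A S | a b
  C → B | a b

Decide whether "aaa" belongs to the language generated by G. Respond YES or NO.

Convert to CNF:
  S -> C T0 | T0 T0
  A -> A S | T0 T1 | a
  B -> A S | T0 T1
  C -> A S | T0 T1
  T0 -> a
  T1 -> b

CYK fill:
  [0..0]={A,T0}  "a"  orig:{A}
  [1..1]={A,T0}  "a"  orig:{A}
  [2..2]={A,T0}  "a"  orig:{A}
  [0..1]={S}  "aa"
  [1..2]={S}  "aa"
  [0..2]={A,B,C}  "aaa"

S ∉ T[0,2] ⇒ NO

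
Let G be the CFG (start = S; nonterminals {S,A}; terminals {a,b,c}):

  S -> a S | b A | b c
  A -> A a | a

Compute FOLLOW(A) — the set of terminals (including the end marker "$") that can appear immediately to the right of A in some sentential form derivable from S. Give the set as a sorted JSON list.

FIRST sets, iterate to fixpoint:
iter 1:
  A via A→a: +{a}
  S via S→a S: +{a}
  S via S→b A: +{b}
  FIRST(S)={a,b}  FIRST(A)={a}
iter 2: (stable)
  FIRST(S)={a,b}  FIRST(A)={a}

FOLLOW sets:
FOLLOW(S) := {$}
round 1:
  A→A a: FOLLOW(A) ⊇ FIRST(a) = {a}; new: +{a}
  S→b A: FOLLOW(A) ⊇ FOLLOW(S) ⊇ {$}; new: +{$}
  FOLLOW[S]={$}  FOLLOW[A]={$,a}
round 2: done
  FOLLOW[S]={$}  FOLLOW[A]={$,a}

FOLLOW(A) = ["$", "a"]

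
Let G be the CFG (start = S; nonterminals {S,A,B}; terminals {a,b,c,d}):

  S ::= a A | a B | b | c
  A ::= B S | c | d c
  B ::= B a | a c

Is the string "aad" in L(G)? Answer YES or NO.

CNF form of G:
  S -> T2 A | T2 B | b | c
  A -> B S | T0 T1 | c
  B -> B T2 | T2 T1
  T0 -> d
  T1 -> c
  T2 -> a

CYK table (by increasing span):
  [0..0]={T2}  "a"  orig:{}
  [1..1]={T2}  "a"  orig:{}
  [2..2]={T0}  "d"  orig:{}
  [0..1]=∅  "aa"
  [1..2]=∅  "ad"
  [0..2]=∅  "aad"

S ∉ T[0,2] ⇒ NO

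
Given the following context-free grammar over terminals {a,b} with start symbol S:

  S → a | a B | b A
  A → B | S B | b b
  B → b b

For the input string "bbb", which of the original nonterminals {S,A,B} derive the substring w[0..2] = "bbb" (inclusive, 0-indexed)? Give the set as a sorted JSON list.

Convert to CNF:
  S -> T0 A | T1 B | a
  A -> S B | T0 T0
  B -> T0 T0
  T0 -> b
  T1 -> a

CYK table (by increasing span) (cells [i..j] with 0 ≤ i ≤ j ≤ 2 only):
  cell(0,0) b: {T0}  orig:{}
  cell(1,1) b: {T0}  orig:{}
  cell(2,2) b: {T0}  orig:{}
  cell(0,1) bb: {A,B}
  cell(1,2) bb: {A,B}
  cell(0,2) bbb: {S}

Original NTs in T[0,2] deriving "bbb": ["S"]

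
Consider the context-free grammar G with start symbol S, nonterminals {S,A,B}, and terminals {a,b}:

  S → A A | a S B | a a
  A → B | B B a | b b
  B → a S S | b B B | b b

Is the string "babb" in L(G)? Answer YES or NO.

Convert to CNF:
  S -> A A | T0 T0 | T0 X7
  A -> B X2 | T0 X3 | T1 T1 | T1 X4
  B -> T0 X5 | T1 T1 | T1 X6
  T0 -> a
  T1 -> b
  X2 -> B T0
  X3 -> S S
  X4 -> B B
  X5 -> S S
  X6 -> B B
  X7 -> S B

Fill CYK table bottom-up:
  T[0,0] 'b' = {T1}  orig:{}
  T[1,1] 'a' = {T0}  orig:{}
  T[2,2] 'b' = {T1}  orig:{}
  T[3,3] 'b' = {T1}  orig:{}
  T[0,1] 'ba' = ∅
  T[1,2] 'ab' = ∅
  T[2,3] 'bb' = {A,B}
  T[0,2] 'bab' = ∅
  T[1,3] 'abb' = ∅
  T[0,3] 'babb' = ∅

S ∉ T[0,3] ⇒ NO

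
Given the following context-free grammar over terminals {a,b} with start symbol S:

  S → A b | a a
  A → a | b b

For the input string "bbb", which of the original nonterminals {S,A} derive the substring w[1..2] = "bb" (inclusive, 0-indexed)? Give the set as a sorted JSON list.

Convert to CNF:
  S -> A T0 | T1 T1
  A -> T0 T0 | a
  T0 -> b
  T1 -> a

CYK table (by increasing span), restricted to cells inside w[1..2]:
  [1..1]={T0}  "b"  orig:{}
  [2..2]={T0}  "b"  orig:{}
  [1..2]={A}  "bb"

Original NTs in T[1,2] deriving "bb": ["A"]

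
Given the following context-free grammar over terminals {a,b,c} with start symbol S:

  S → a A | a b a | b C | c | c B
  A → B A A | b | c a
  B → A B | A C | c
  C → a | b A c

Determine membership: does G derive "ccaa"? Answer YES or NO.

CNF form of G:
  S -> T0 B | T1 A | T1 X5 | T2 C | c
  A -> B X3 | T0 T1 | b
  B -> A B | A C | c
  C -> T2 X4 | a
  T0 -> c
  T1 -> a
  T2 -> b
  X3 -> A A
  X4 -> A T0
  X5 -> T2 T1

Fill CYK table bottom-up:
  cell(0,0) c: {B,S,T0}  orig:{B,S}
  cell(1,1) c: {B,S,T0}  orig:{B,S}
  cell(2,2) a: {C,T1}  orig:{C}
  cell(3,3) a: {C,T1}  orig:{C}
  cell(0,1) cc: {S}
  cell(1,2) ca: {A}
  cell(2,3) aa: ∅
  cell(0,2) cca: ∅
  cell(1,3) caa: {B}
  cell(0,3) ccaa: {S}

S ∈ T[0,3] ⇒ YES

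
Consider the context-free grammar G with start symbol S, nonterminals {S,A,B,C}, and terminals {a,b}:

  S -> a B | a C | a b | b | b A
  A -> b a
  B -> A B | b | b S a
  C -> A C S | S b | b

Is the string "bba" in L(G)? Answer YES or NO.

Convert to CNF:
  S -> T0 A | T1 B | T1 C | T1 T0 | b
  A -> T0 T1
  B -> A B | T0 X2 | b
  C -> A X3 | S T0 | b
  T0 -> b
  T1 -> a
  X2 -> S T1
  X3 -> C S

Fill CYK table bottom-up:
  cell(0,0) b: {B,C,S,T0}  orig:{B,C,S}
  cell(1,1) b: {B,C,S,T0}  orig:{B,C,S}
  cell(2,2) a: {T1}  orig:{}
  cell(0,1) bb: {C,X3}  orig:{C}
  cell(1,2) ba: {A,X2}  orig:{A}
  cell(0,2) bba: {B,S}

S ∈ T[0,2] ⇒ YES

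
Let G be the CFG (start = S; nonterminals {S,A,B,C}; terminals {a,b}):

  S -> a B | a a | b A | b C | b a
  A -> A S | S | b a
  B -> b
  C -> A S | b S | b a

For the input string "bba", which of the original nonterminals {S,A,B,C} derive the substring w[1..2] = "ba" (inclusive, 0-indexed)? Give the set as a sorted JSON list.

Convert to CNF:
  S -> T0 B | T0 T0 | T1 A | T1 C | T1 T0
  A -> A S | T0 B | T0 T0 | T1 A | T1 C | T1 T0
  B -> b
  C -> A S | T1 S | T1 T0
  T0 -> a
  T1 -> b

Fill CYK table bottom-up, restricted to cells inside w[1..2]:
  T[1,1] 'b' = {B,T1}  orig:{B}
  T[2,2] 'a' = {T0}  orig:{}
  T[1,2] 'ba' = {A,C,S}

Original NTs in T[1,2] deriving "ba": ["A", "C", "S"]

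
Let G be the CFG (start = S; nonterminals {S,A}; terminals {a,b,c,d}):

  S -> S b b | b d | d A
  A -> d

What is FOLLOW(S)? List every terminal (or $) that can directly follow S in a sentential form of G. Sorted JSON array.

FIRST sets, iterate to fixpoint:
[1]
  A via A→d: +{d}
  S via S→b d: +{b}
  S via S→d A: +{d}
  S: {b,d}  A: {d}
[2] done
  S: {b,d}  A: {d}

FOLLOW sets:
FOLLOW(S) := {$}
pass 1:
  S→S b b: FOLLOW(S) ⊇ FIRST(b) = {b}; new: +{b}
  S→d A: FOLLOW(A) ⊇ FOLLOW(S) ⊇ {$,b}; new: +{$,b}
  FOLLOW(S)={$,b}  FOLLOW(A)={$,b}
pass 2: (stable)
  FOLLOW(S)={$,b}  FOLLOW(A)={$,b}

FOLLOW(S) = ["$", "b"]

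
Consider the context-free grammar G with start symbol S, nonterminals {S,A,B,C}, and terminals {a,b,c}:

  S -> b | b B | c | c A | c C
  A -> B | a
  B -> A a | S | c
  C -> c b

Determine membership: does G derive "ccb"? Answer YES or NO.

Convert to CNF:
  S -> T1 B | T2 A | T2 C | b | c
  A -> A T0 | T1 B | T2 A | T2 C | a | b | c
  B -> A T0 | T1 B | T2 A | T2 C | b | c
  C -> T2 T1
  T0 -> a
  T1 -> b
  T2 -> c

CYK fill:
  cell(0,0) c: {A,B,S,T2}  orig:{A,B,S}
  cell(1,1) c: {A,B,S,T2}  orig:{A,B,S}
  cell(2,2) b: {A,B,S,T1}  orig:{A,B,S}
  cell(0,1) cc: {A,B,S}
  cell(1,2) cb: {A,B,C,S}
  cell(0,2) ccb: {A,B,S}

S ∈ T[0,2] ⇒ YES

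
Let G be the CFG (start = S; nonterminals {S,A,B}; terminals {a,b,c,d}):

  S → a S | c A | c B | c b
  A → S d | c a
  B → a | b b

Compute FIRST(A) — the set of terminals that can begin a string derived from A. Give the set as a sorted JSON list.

Compute FIRST by fixpoint:
[1]
  A via A→c a: +{c}
  B via B→a: +{a}
  B via B→b b: +{b}
  S via S→a S: +{a}
  S via S→c A: +{c}
  FIRST[S]={a,c}  FIRST[A]={c}  FIRST[B]={a,b}
[2]
  A via A→S d: +{a}
  FIRST[S]={a,c}  FIRST[A]={a,c}  FIRST[B]={a,b}
[3] (stable)
  FIRST[S]={a,c}  FIRST[A]={a,c}  FIRST[B]={a,b}

FIRST(A) = ["a", "c"]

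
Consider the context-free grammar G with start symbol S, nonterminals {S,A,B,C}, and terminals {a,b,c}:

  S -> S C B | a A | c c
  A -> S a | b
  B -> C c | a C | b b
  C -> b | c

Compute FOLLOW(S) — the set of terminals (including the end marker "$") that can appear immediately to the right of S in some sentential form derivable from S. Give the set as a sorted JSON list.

FIRST iteration:
pass 1:
  A via A→b: +{b}
  B via B→a C: +{a}
  B via B→b b: +{b}
  C via C→b: +{b}
  C via C→c: +{c}
  S via S→a A: +{a}
  S via S→c c: +{c}
  FIRST(S)={a,c}  FIRST(A)={b}  FIRST(B)={a,b}  FIRST(C)={b,c}
pass 2:
  A via A→S a: +{a,c}
  B via B→C c: +{c}
  FIRST(S)={a,c}  FIRST(A)={a,b,c}  FIRST(B)={a,b,c}  FIRST(C)={b,c}
pass 3: (stable)
  FIRST(S)={a,c}  FIRST(A)={a,b,c}  FIRST(B)={a,b,c}  FIRST(C)={b,c}

FOLLOW iteration:
initialize: $ ∈ FOLLOW(S)
[1]
  A→S a: FOLLOW(S) ⊇ FIRST(a) = {a}; new: +{a}
  B→C c: FOLLOW(C) ⊇ FIRST(c) = {c}; new: +{c}
  S→S C B: FOLLOW(S) ⊇ FIRST(C) = {b,c}; new: +{b,c}
  S→S C B: FOLLOW(C) ⊇ FIRST(B) = {a,b,c}; new: +{a,b}
  S→S C B: FOLLOW(B) ⊇ FOLLOW(S) ⊇ {$,a,b,c}; new: +{$,a,b,c}
  S→a A: FOLLOW(A) ⊇ FOLLOW(S) ⊇ {$,a,b,c}; new: +{$,a,b,c}
  FOLLOW[S]={$,a,b,c}  FOLLOW[A]={$,a,b,c}  FOLLOW[B]={$,a,b,c}  FOLLOW[C]={a,b,c}
[2]
  B→a C: FOLLOW(C) ⊇ FOLLOW(B) ⊇ {$,a,b,c}; new: +{$}
  FOLLOW[S]={$,a,b,c}  FOLLOW[A]={$,a,b,c}  FOLLOW[B]={$,a,b,c}  FOLLOW[C]={$,a,b,c}
[3] (stable)
  FOLLOW[S]={$,a,b,c}  FOLLOW[A]={$,a,b,c}  FOLLOW[B]={$,a,b,c}  FOLLOW[C]={$,a,b,c}

FOLLOW(S) = ["$", "a", "b", "c"]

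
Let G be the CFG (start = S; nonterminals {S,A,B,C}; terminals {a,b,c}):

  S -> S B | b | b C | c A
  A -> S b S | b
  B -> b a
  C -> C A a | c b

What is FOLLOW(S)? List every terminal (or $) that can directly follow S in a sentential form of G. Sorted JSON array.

Compute FIRST by fixpoint:
pass 1:
  A via A→b: +{b}
  B via B→b a: +{b}
  C via C→c b: +{c}
  S via S→b: +{b}
  S via S→c A: +{c}
  FIRST[S]={b,c}  FIRST[A]={b}  FIRST[B]={b}  FIRST[C]={c}
pass 2:
  A via A→S b S: +{c}
  FIRST[S]={b,c}  FIRST[A]={b,c}  FIRST[B]={b}  FIRST[C]={c}
pass 3: (stable)
  FIRST[S]={b,c}  FIRST[A]={b,c}  FIRST[B]={b}  FIRST[C]={c}

FOLLOW iteration:
FOLLOW(S) := {$}
iter 1:
  A→S b S: FOLLOW(S) ⊇ FIRST(b) = {b}; new: +{b}
  C→C A a: FOLLOW(C) ⊇ FIRST(A) = {b,c}; new: +{b,c}
  C→C A a: FOLLOW(A) ⊇ FIRST(a) = {a}; new: +{a}
  S→S B: FOLLOW(B) ⊇ FOLLOW(S) ⊇ {$,b}; new: +{$,b}
  S→b C: FOLLOW(C) ⊇ FOLLOW(S) ⊇ {$,b}; new: +{$}
  S→c A: FOLLOW(A) ⊇ FOLLOW(S) ⊇ {$,b}; new: +{$,b}
  FOLLOW(S)={$,b}  FOLLOW(A)={$,a,b}  FOLLOW(B)={$,b}  FOLLOW(C)={$,b,c}
iter 2:
  A→S b S: FOLLOW(S) ⊇ FOLLOW(A) ⊇ {$,a,b}; new: +{a}
  S→S B: FOLLOW(B) ⊇ FOLLOW(S) ⊇ {$,a,b}; new: +{a}
  S→b C: FOLLOW(C) ⊇ FOLLOW(S) ⊇ {$,a,b}; new: +{a}
  FOLLOW(S)={$,a,b}  FOLLOW(A)={$,a,b}  FOLLOW(B)={$,a,b}  FOLLOW(C)={$,a,b,c}
iter 3: (no change)
  FOLLOW(S)={$,a,b}  FOLLOW(A)={$,a,b}  FOLLOW(B)={$,a,b}  FOLLOW(C)={$,a,b,c}

FOLLOW(S) = ["$", "a", "b"]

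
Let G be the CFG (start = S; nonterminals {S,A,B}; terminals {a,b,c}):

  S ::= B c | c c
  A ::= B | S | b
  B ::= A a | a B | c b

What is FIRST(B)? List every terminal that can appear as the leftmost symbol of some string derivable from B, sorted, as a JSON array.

FIRST iteration:
pass 1:
  A via A→b: +{b}
  B via B→A a: +{b}
  B via B→a B: +{a}
  B via B→c b: +{c}
  S via S→B c: +{a,b,c}
  FIRST[S]={a,b,c}  FIRST[A]={b}  FIRST[B]={a,b,c}
pass 2:
  A via A→B: +{a,c}
  FIRST[S]={a,b,c}  FIRST[A]={a,b,c}  FIRST[B]={a,b,c}
pass 3: (stable)
  FIRST[S]={a,b,c}  FIRST[A]={a,b,c}  FIRST[B]={a,b,c}

FIRST(B) = ["a", "b", "c"]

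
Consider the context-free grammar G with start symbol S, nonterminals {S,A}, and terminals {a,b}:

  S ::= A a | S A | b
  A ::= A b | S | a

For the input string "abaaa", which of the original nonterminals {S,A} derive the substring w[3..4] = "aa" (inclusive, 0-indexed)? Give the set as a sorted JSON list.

Convert to CNF:
  S -> A T0 | S A | b
  A -> A T0 | A T1 | S A | a | b
  T0 -> a
  T1 -> b

CYK fill — only the sub-triangle for w[3..4]:
  cell(3,3) a: {A,T0}  orig:{A}
  cell(4,4) a: {A,T0}  orig:{A}
  cell(3,4) aa: {A,S}

Original NTs in T[3,4] deriving "aa": ["A", "S"]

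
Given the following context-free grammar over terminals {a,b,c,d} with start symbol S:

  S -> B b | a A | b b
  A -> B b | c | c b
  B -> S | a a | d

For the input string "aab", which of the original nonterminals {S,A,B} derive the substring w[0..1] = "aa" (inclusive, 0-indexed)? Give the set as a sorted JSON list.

Convert to CNF:
  S -> B T0 | T0 T0 | T2 A
  A -> B T0 | T1 T0 | c
  B -> B T0 | T0 T0 | T2 A | T2 T2 | d
  T0 -> b
  T1 -> c
  T2 -> a

CYK table (by increasing span), restricted to cells inside w[0..1]:
  T[0,0] 'a' = {T2}  orig:{}
  T[1,1] 'a' = {T2}  orig:{}
  T[0,1] 'aa' = {B}

Original NTs in T[0,1] deriving "aa": ["B"]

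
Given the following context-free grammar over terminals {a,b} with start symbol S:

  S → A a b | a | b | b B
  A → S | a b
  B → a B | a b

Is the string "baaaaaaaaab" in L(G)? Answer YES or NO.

CNF form of G:
  S -> A X3 | T1 B | a | b
  A -> A X2 | T0 T1 | T1 B | a | b
  B -> T0 B | T0 T1
  T0 -> a
  T1 -> b
  X2 -> T0 T1
  X3 -> T0 T1

Fill CYK table bottom-up:
  [0..0]={A,S,T1}  "b"  orig:{A,S}
  [1..1]={A,S,T0}  "a"  orig:{A,S}
  [2..2]={A,S,T0}  "a"  orig:{A,S}
  [3..3]={A,S,T0}  "a"  orig:{A,S}
  [4..4]={A,S,T0}  "a"  orig:{A,S}
  [5..5]={A,S,T0}  "a"  orig:{A,S}
  [6..6]={A,S,T0}  "a"  orig:{A,S}
  [7..7]={A,S,T0}  "a"  orig:{A,S}
  [8..8]={A,S,T0}  "a"  orig:{A,S}
  [9..9]={A,S,T0}  "a"  orig:{A,S}
  [10..10]={A,S,T1}  "b"  orig:{A,S}
  [0..1]=∅  "ba"
  [1..2]=∅  "aa"
  [2..3]=∅  "aa"
  [3..4]=∅  "aa"
  [4..5]=∅  "aa"
  [5..6]=∅  "aa"
  [6..7]=∅  "aa"
  [7..8]=∅  "aa"
  [8..9]=∅  "aa"
  [9..10]={A,B,X2,X3}  "ab"  orig:{A,B}
  [0..2]=∅  "baa"
  [1..3]=∅  "aaa"
  [2..4]=∅  "aaa"
  [3..5]=∅  "aaa"
  [4..6]=∅  "aaa"
  [5..7]=∅  "aaa"
  [6..8]=∅  "aaa"
  [7..9]=∅  "aaa"
  [8..10]={A,B,S}  "aab"
  [0..3]=∅  "baaa"
  [1..4]=∅  "aaaa"
  [2..5]=∅  "aaaa"
  [3..6]=∅  "aaaa"
  [4..7]=∅  "aaaa"
  [5..8]=∅  "aaaa"
  [6..9]=∅  "aaaa"
  [7..10]={B}  "aaab"
  [0..4]=∅  "baaaa"
  [1..5]=∅  "aaaaa"
  [2..6]=∅  "aaaaa"
  [3..7]=∅  "aaaaa"
  [4..8]=∅  "aaaaa"
  [5..9]=∅  "aaaaa"
  [6..10]={B}  "aaaab"
  [0..5]=∅  "baaaaa"
  [1..6]=∅  "aaaaaa"
  [2..7]=∅  "aaaaaa"
  [3..8]=∅  "aaaaaa"
  [4..9]=∅  "aaaaaa"
  [5..10]={B}  "aaaaab"
  [0..6]=∅  "baaaaaa"
  [1..7]=∅  "aaaaaaa"
  [2..8]=∅  "aaaaaaa"
  [3..9]=∅  "aaaaaaa"
  [4..10]={B}  "aaaaaab"
  [0..7]=∅  "baaaaaaa"
  [1..8]=∅  "aaaaaaaa"
  [2..9]=∅  "aaaaaaaa"
  [3..10]={B}  "aaaaaaab"
  [0..8]=∅  "baaaaaaaa"
  [1..9]=∅  "aaaaaaaaa"
  [2..10]={B}  "aaaaaaaab"
  [0..9]=∅  "baaaaaaaaa"
  [1..10]={B}  "aaaaaaaaab"
  [0..10]={A,S}  "baaaaaaaaab"

S ∈ T[0,10] ⇒ YES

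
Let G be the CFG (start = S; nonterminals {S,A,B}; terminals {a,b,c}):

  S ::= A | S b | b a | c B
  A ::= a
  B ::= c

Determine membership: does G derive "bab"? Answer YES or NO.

Convert to CNF:
  S -> S T0 | T0 T1 | T2 B | a
  A -> a
  B -> c
  T0 -> b
  T1 -> a
  T2 -> c

CYK table (by increasing span):
  cell(0,0) b: {T0}  orig:{}
  cell(1,1) a: {A,S,T1}  orig:{A,S}
  cell(2,2) b: {T0}  orig:{}
  cell(0,1) ba: {S}
  cell(1,2) ab: {S}
  cell(0,2) bab: {S}

S ∈ T[0,2] ⇒ YES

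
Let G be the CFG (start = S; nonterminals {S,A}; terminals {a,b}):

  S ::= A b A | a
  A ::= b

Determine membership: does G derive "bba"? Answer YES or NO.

CNF form of G:
  S -> A X1 | a
  A -> b
  T0 -> b
  X1 -> T0 A

CYK fill:
  T[0,0] 'b' = {A,T0}  orig:{A}
  T[1,1] 'b' = {A,T0}  orig:{A}
  T[2,2] 'a' = {S}
  T[0,1] 'bb' = {X1}  orig:{}
  T[1,2] 'ba' = ∅
  T[0,2] 'bba' = ∅

S ∉ T[0,2] ⇒ NO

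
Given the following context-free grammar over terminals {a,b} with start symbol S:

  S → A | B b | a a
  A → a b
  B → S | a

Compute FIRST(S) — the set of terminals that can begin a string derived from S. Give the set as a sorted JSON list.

Compute FIRST by fixpoint:
[1]
  A via A→a b: +{a}
  B via B→a: +{a}
  S via S→A: +{a}
  FIRST(S)={a}  FIRST(A)={a}  FIRST(B)={a}
[2] (stable)
  FIRST(S)={a}  FIRST(A)={a}  FIRST(B)={a}

FIRST(S) = ["a"]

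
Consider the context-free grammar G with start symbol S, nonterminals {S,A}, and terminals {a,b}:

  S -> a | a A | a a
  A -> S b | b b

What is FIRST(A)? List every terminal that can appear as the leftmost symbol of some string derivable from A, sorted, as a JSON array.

FIRST iteration:
[1]
  A via A→b b: +{b}
  S via S→a: +{a}
  S: {a}  A: {b}
[2]
  A via A→S b: +{a}
  S: {a}  A: {a,b}
[3] (stable)
  S: {a}  A: {a,b}

FIRST(A) = ["a", "b"]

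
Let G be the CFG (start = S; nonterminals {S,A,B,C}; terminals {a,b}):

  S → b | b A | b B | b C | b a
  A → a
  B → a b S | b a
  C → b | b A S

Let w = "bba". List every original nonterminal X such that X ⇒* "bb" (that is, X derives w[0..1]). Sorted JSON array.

Convert to CNF:
  S -> T1 A | T1 B | T1 C | T1 T0 | b
  A -> a
  B -> T0 X2 | T1 T0
  C -> T1 X3 | b
  T0 -> a
  T1 -> b
  X2 -> T1 S
  X3 -> A S

CYK fill — only the sub-triangle for w[0..1]:
  cell(0,0) b: {C,S,T1}  orig:{C,S}
  cell(1,1) b: {C,S,T1}  orig:{C,S}
  cell(0,1) bb: {S,X2}  orig:{S}

Original NTs in T[0,1] deriving "bb": ["S"]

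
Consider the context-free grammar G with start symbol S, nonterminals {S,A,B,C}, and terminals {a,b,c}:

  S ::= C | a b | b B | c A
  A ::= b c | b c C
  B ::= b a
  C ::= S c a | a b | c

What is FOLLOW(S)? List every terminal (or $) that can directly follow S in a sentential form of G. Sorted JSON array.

Compute FIRST by fixpoint:
pass 1:
  A via A→b c: +{b}
  B via B→b a: +{b}
  C via C→a b: +{a}
  C via C→c: +{c}
  S via S→C: +{a,c}
  S via S→b B: +{b}
  FIRST[S]={a,b,c}  FIRST[A]={b}  FIRST[B]={b}  FIRST[C]={a,c}
pass 2:
  C via C→S c a: +{b}
  FIRST[S]={a,b,c}  FIRST[A]={b}  FIRST[B]={b}  FIRST[C]={a,b,c}
pass 3: done
  FIRST[S]={a,b,c}  FIRST[A]={b}  FIRST[B]={b}  FIRST[C]={a,b,c}

FOLLOW sets:
seed FOLLOW(S) with $
[1]
  C→S c a: FOLLOW(S) ⊇ FIRST(c) = {c}; new: +{c}
  S→C: FOLLOW(C) ⊇ FOLLOW(S) ⊇ {$,c}; new: +{$,c}
  S→b B: FOLLOW(B) ⊇ FOLLOW(S) ⊇ {$,c}; new: +{$,c}
  S→c A: FOLLOW(A) ⊇ FOLLOW(S) ⊇ {$,c}; new: +{$,c}
  S: {$,c}  A: {$,c}  B: {$,c}  C: {$,c}
[2] (stable)
  S: {$,c}  A: {$,c}  B: {$,c}  C: {$,c}

FOLLOW(S) = ["$", "c"]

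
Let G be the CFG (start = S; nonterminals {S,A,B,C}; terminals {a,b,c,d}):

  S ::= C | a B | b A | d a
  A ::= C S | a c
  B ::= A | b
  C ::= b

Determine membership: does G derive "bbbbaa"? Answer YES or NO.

CNF form of G:
  S -> T0 B | T2 A | T3 T0 | b
  A -> C S | T0 T1
  B -> C S | T0 T1 | b
  C -> b
  T0 -> a
  T1 -> c
  T2 -> b
  T3 -> d

CYK table (by increasing span):
  [0..0]={B,C,S,T2}  "b"  orig:{B,C,S}
  [1..1]={B,C,S,T2}  "b"  orig:{B,C,S}
  [2..2]={B,C,S,T2}  "b"  orig:{B,C,S}
  [3..3]={B,C,S,T2}  "b"  orig:{B,C,S}
  [4..4]={T0}  "a"  orig:{}
  [5..5]={T0}  "a"  orig:{}
  [0..1]={A,B}  "bb"
  [1..2]={A,B}  "bb"
  [2..3]={A,B}  "bb"
  [3..4]=∅  "ba"
  [4..5]=∅  "aa"
  [0..2]={S}  "bbb"
  [1..3]={S}  "bbb"
  [2..4]=∅  "bba"
  [3..5]=∅  "baa"
  [0..3]={A,B}  "bbbb"
  [1..4]=∅  "bbba"
  [2..5]=∅  "bbaa"
  [0..4]=∅  "bbbba"
  [1..5]=∅  "bbbaa"
  [0..5]=∅  "bbbbaa"

S ∉ T[0,5] ⇒ NO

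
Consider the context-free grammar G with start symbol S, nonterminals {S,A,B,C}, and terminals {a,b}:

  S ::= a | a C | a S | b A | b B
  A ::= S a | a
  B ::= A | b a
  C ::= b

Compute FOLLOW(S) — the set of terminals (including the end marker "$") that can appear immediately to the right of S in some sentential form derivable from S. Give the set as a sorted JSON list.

FIRST sets, iterate to fixpoint:
round 1:
  A via A→a: +{a}
  B via B→A: +{a}
  B via B→b a: +{b}
  C via C→b: +{b}
  S via S→a: +{a}
  S via S→b A: +{b}
  FIRST[S]={a,b}  FIRST[A]={a}  FIRST[B]={a,b}  FIRST[C]={b}
round 2:
  A via A→S a: +{b}
  FIRST[S]={a,b}  FIRST[A]={a,b}  FIRST[B]={a,b}  FIRST[C]={b}
round 3: — fixpoint
  FIRST[S]={a,b}  FIRST[A]={a,b}  FIRST[B]={a,b}  FIRST[C]={b}

FOLLOW sets:
seed FOLLOW(S) with $
pass 1:
  A→S a: FOLLOW(S) ⊇ FIRST(a) = {a}; new: +{a}
  S→a C: FOLLOW(C) ⊇ FOLLOW(S) ⊇ {$,a}; new: +{$,a}
  S→b A: FOLLOW(A) ⊇ FOLLOW(S) ⊇ {$,a}; new: +{$,a}
  S→b B: FOLLOW(B) ⊇ FOLLOW(S) ⊇ {$,a}; new: +{$,a}
  FOLLOW(S)={$,a}  FOLLOW(A)={$,a}  FOLLOW(B)={$,a}  FOLLOW(C)={$,a}
pass 2: done
  FOLLOW(S)={$,a}  FOLLOW(A)={$,a}  FOLLOW(B)={$,a}  FOLLOW(C)={$,a}

FOLLOW(S) = ["$", "a"]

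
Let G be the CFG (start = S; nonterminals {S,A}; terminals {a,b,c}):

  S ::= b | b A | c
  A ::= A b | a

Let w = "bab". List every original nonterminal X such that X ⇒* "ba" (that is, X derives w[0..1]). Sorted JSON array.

Convert to CNF:
  S -> T0 A | b | c
  A -> A T0 | a
  T0 -> b

CYK table (by increasing span) (cells [i..j] with 0 ≤ i ≤ j ≤ 1 only):
  T[0,0] 'b' = {S,T0}  orig:{S}
  T[1,1] 'a' = {A}
  T[0,1] 'ba' = {S}

Original NTs in T[0,1] deriving "ba": ["S"]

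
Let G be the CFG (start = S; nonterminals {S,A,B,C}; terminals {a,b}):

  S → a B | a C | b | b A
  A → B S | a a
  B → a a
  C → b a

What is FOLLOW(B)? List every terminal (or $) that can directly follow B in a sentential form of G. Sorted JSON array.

Compute FIRST by fixpoint:
[1]
  A via A→a a: +{a}
  B via B→a a: +{a}
  C via C→b a: +{b}
  S via S→a B: +{a}
  S via S→b: +{b}
  FIRST[S]={a,b}  FIRST[A]={a}  FIRST[B]={a}  FIRST[C]={b}
[2] — fixpoint
  FIRST[S]={a,b}  FIRST[A]={a}  FIRST[B]={a}  FIRST[C]={b}

Compute FOLLOW by fixpoint:
FOLLOW(S) := {$}
[1]
  A→B S: FOLLOW(B) ⊇ FIRST(S) = {a,b}; new: +{a,b}
  S→a B: FOLLOW(B) ⊇ FOLLOW(S) ⊇ {$}; new: +{$}
  S→a C: FOLLOW(C) ⊇ FOLLOW(S) ⊇ {$}; new: +{$}
  S→b A: FOLLOW(A) ⊇ FOLLOW(S) ⊇ {$}; new: +{$}
  S: {$}  A: {$}  B: {$,a,b}  C: {$}
[2] — fixpoint
  S: {$}  A: {$}  B: {$,a,b}  C: {$}

FOLLOW(B) = ["$", "a", "b"]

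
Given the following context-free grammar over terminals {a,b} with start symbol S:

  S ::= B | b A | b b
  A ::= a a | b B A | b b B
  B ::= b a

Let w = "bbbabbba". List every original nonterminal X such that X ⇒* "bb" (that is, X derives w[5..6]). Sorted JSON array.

Convert to CNF:
  S -> T1 A | T1 T0 | T1 T1
  A -> T0 T0 | T1 X2 | T1 X3
  B -> T1 T0
  T0 -> a
  T1 -> b
  X2 -> B A
  X3 -> T1 B

Fill CYK table bottom-up — only the sub-triangle for w[5..6]:
  [5..5]={T1}  "b"  orig:{}
  [6..6]={T1}  "b"  orig:{}
  [5..6]={S}  "bb"

Original NTs in T[5,6] deriving "bb": ["S"]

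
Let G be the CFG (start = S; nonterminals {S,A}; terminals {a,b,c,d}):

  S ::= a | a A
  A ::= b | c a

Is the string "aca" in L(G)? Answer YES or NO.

CNF form of G:
  S -> T1 A | a
  A -> T0 T1 | b
  T0 -> c
  T1 -> a

CYK fill:
  [0..0]={S,T1}  "a"  orig:{S}
  [1..1]={T0}  "c"  orig:{}
  [2..2]={S,T1}  "a"  orig:{S}
  [0..1]=∅  "ac"
  [1..2]={A}  "ca"
  [0..2]={S}  "aca"

S ∈ T[0,2] ⇒ YES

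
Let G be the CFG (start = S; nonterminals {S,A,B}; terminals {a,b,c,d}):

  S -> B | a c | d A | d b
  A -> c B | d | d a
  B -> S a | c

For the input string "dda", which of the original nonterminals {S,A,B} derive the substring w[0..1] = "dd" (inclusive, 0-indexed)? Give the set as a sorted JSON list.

Convert to CNF:
  S -> S T2 | T1 A | T1 T3 | T2 T0 | c
  A -> T0 B | T1 T2 | d
  B -> S T2 | c
  T0 -> c
  T1 -> d
  T2 -> a
  T3 -> b

CYK table (by increasing span) — only the sub-triangle for w[0..1]:
  cell(0,0) d: {A,T1}  orig:{A}
  cell(1,1) d: {A,T1}  orig:{A}
  cell(0,1) dd: {S}

Original NTs in T[0,1] deriving "dd": ["S"]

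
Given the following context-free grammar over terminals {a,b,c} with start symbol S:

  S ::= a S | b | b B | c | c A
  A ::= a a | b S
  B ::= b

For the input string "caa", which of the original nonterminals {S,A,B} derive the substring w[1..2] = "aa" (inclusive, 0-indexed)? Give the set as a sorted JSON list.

CNF form of G:
  S -> T0 S | T1 B | T2 A | b | c
  A -> T0 T0 | T1 S
  B -> b
  T0 -> a
  T1 -> b
  T2 -> c

Fill CYK table bottom-up — only the sub-triangle for w[1..2]:
  [1..1]={T0}  "a"  orig:{}
  [2..2]={T0}  "a"  orig:{}
  [1..2]={A}  "aa"

Original NTs in T[1,2] deriving "aa": ["A"]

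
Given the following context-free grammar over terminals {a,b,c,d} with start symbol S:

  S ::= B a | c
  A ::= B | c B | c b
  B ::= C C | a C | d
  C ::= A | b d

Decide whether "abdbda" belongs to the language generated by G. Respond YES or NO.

CNF form of G:
  S -> B T0 | c
  A -> C C | T0 C | T1 B | T1 T2 | d
  B -> C C | T0 C | d
  C -> C C | T0 C | T1 B | T1 T2 | T2 T3 | d
  T0 -> a
  T1 -> c
  T2 -> b
  T3 -> d

CYK fill:
  cell(0,0) a: {T0}  orig:{}
  cell(1,1) b: {T2}  orig:{}
  cell(2,2) d: {A,B,C,T3}  orig:{A,B,C}
  cell(3,3) b: {T2}  orig:{}
  cell(4,4) d: {A,B,C,T3}  orig:{A,B,C}
  cell(5,5) a: {T0}  orig:{}
  cell(0,1) ab: ∅
  cell(1,2) bd: {C}
  cell(2,3) db: ∅
  cell(3,4) bd: {C}
  cell(4,5) da: {S}
  cell(0,2) abd: {A,B,C}
  cell(1,3) bdb: ∅
  cell(2,4) dbd: {A,B,C}
  cell(3,5) bda: ∅
  cell(0,3) abdb: ∅
  cell(1,4) bdbd: {A,B,C}
  cell(2,5) dbda: {S}
  cell(0,4) abdbd: {A,B,C}
  cell(1,5) bdbda: {S}
  cell(0,5) abdbda: {S}

S ∈ T[0,5] ⇒ YES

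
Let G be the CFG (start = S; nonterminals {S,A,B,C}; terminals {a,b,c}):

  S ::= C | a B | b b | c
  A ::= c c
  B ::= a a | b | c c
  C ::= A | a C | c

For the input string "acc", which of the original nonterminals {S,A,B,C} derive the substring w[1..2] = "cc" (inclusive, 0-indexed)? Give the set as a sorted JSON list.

CNF form of G:
  S -> T0 T0 | T1 B | T1 C | T2 T2 | c
  A -> T0 T0
  B -> T0 T0 | T1 T1 | b
  C -> T0 T0 | T1 C | c
  T0 -> c
  T1 -> a
  T2 -> b

CYK fill (cells [i..j] with 1 ≤ i ≤ j ≤ 2 only):
  [1..1]={C,S,T0}  "c"  orig:{C,S}
  [2..2]={C,S,T0}  "c"  orig:{C,S}
  [1..2]={A,B,C,S}  "cc"

Original NTs in T[1,2] deriving "cc": ["A", "B", "C", "S"]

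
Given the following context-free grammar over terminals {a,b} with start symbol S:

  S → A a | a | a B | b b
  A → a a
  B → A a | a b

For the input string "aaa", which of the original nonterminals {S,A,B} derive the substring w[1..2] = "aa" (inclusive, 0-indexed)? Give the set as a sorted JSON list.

Convert to CNF:
  S -> A T0 | T0 B | T1 T1 | a
  A -> T0 T0
  B -> A T0 | T0 T1
  T0 -> a
  T1 -> b

CYK fill (cells [i..j] with 1 ≤ i ≤ j ≤ 2 only):
  T[1,1] 'a' = {S,T0}  orig:{S}
  T[2,2] 'a' = {S,T0}  orig:{S}
  T[1,2] 'aa' = {A}

Original NTs in T[1,2] deriving "aa": ["A"]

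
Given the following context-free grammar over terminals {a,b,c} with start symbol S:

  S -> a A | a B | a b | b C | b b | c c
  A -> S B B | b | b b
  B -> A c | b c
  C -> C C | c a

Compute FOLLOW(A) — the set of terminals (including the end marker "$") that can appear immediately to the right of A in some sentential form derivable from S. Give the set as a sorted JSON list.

FIRST iteration:
iter 1:
  A via A→b: +{b}
  B via B→A c: +{b}
  C via C→c a: +{c}
  S via S→a A: +{a}
  S via S→b C: +{b}
  S via S→c c: +{c}
  S: {a,b,c}  A: {b}  B: {b}  C: {c}
iter 2:
  A via A→S B B: +{a,c}
  B via B→A c: +{a,c}
  S: {a,b,c}  A: {a,b,c}  B: {a,b,c}  C: {c}
iter 3: (no change)
  S: {a,b,c}  A: {a,b,c}  B: {a,b,c}  C: {c}

FOLLOW iteration:
FOLLOW(S) := {$}
pass 1:
  A→S B B: FOLLOW(S) ⊇ FIRST(B) = {a,b,c}; new: +{a,b,c}
  A→S B B: FOLLOW(B) ⊇ FIRST(B) = {a,b,c}; new: +{a,b,c}
  B→A c: FOLLOW(A) ⊇ FIRST(c) = {c}; new: +{c}
  C→C C: FOLLOW(C) ⊇ FIRST(C) = {c}; new: +{c}
  S→a A: FOLLOW(A) ⊇ FOLLOW(S) ⊇ {$,a,b,c}; new: +{$,a,b}
  S→a B: FOLLOW(B) ⊇ FOLLOW(S) ⊇ {$,a,b,c}; new: +{$}
  S→b C: FOLLOW(C) ⊇ FOLLOW(S) ⊇ {$,a,b,c}; new: +{$,a,b}
  FOLLOW(S)={$,a,b,c}  FOLLOW(A)={$,a,b,c}  FOLLOW(B)={$,a,b,c}  FOLLOW(C)={$,a,b,c}
pass 2: done
  FOLLOW(S)={$,a,b,c}  FOLLOW(A)={$,a,b,c}  FOLLOW(B)={$,a,b,c}  FOLLOW(C)={$,a,b,c}

FOLLOW(A) = ["$", "a", "b", "c"]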